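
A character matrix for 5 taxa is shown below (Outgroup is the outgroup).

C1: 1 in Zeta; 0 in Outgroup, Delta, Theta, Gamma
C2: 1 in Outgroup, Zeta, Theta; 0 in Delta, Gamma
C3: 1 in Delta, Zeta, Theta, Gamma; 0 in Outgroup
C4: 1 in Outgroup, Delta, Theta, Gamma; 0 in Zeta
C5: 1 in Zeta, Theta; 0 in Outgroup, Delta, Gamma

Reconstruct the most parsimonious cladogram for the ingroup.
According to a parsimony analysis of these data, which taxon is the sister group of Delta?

Gamma

Character polarity is set by the outgroup: the derived state is whichever differs from the outgroup's state, so for C2, C4 the derived state is '0', and for the remaining characters it is '1'.
C1 (derived state '1') is unique to Zeta (autapomorphy; uninformative for grouping).
C2: derived state '0' in Delta and Gamma only — synapomorphy for {Delta, Gamma}.
C3 (derived state '1') is shared by all ingroup taxa — unites the whole ingroup.
C4: derived state '0' in Zeta only — an autapomorphy, so it tells us nothing about relationships among taxa.
C5: derived state '1' in Theta and Zeta only — synapomorphy for {Theta, Zeta}.
Most parsimonious ingroup topology: ((Delta,Gamma),(Zeta,Theta)).
Delta and Gamma form a cherry on this tree, so they are sister taxa.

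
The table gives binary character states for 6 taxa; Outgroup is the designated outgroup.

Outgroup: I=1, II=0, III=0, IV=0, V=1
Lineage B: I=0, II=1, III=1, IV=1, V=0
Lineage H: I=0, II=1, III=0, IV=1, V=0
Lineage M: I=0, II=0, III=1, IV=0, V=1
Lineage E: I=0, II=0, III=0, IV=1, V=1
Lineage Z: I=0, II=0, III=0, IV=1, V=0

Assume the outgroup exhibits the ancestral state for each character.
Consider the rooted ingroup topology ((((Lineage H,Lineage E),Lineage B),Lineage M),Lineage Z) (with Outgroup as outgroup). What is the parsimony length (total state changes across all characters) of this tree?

Map each character onto ((((Lineage H,Lineage E),Lineage B),Lineage M),Lineage Z) (rooted by Outgroup) and count the minimum state changes it requires (Fitch parsimony):
I: 1; II: 2; III: 2; IV: 2; V: 3.
Total tree length = 10.

10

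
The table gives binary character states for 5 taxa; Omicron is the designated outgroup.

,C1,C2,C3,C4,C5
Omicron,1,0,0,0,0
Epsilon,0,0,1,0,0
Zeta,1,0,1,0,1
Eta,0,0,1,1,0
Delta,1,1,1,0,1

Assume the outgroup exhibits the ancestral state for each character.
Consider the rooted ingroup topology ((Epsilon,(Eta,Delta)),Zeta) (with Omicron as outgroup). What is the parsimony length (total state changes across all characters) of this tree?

Map each character onto ((Epsilon,(Eta,Delta)),Zeta) (rooted by Omicron) and count the minimum state changes it requires (Fitch parsimony):
C1: 2; C2: 1; C3: 1; C4: 1; C5: 2.
Total tree length = 7.

7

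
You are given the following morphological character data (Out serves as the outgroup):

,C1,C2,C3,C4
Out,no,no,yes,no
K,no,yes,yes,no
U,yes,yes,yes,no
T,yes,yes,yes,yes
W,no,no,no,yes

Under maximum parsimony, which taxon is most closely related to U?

Character polarity is set by the outgroup: the derived state is whichever differs from the outgroup's state, so for C3 the derived state is 'no', and for the remaining characters it is 'yes'.
C1: derived state 'yes' in T and U only — synapomorphy for {T, U}.
C2 (derived state 'yes') is shared by K, T, and U — a synapomorphy uniting that clade.
C3: derived state 'no' in W only — an autapomorphy, so it tells us nothing about relationships among taxa.
C4 groups T and W, which is incompatible with the clades supported by the remaining characters; treating it as convergent (homoplasy) costs fewer steps than any alternative tree.
Most parsimonious ingroup topology: ((K,(U,T)),W).
U and T form a cherry on this tree, so they are sister taxa.

T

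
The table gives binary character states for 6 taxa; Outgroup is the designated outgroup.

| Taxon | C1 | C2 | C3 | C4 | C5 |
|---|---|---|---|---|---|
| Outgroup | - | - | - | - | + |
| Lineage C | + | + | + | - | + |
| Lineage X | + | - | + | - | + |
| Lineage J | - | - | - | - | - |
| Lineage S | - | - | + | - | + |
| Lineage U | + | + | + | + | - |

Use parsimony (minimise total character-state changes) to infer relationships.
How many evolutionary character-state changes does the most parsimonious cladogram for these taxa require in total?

6

Character polarity is set by the outgroup: the derived state is whichever differs from the outgroup's state, so for C5 the derived state is '-', and for the remaining characters it is '+'.
C1 (derived state '+') is shared by Lineage C, Lineage U, and Lineage X — a synapomorphy uniting that clade.
C2 (derived state '+') is shared by Lineage C and Lineage U — a synapomorphy uniting that clade.
C3 (derived state '+') is shared by Lineage C, Lineage S, Lineage U, and Lineage X — a synapomorphy uniting that clade.
C4: derived state '+' in Lineage U only — an autapomorphy, so it tells us nothing about relationships among taxa.
C5 groups Lineage J and Lineage U, which is incompatible with the clades supported by the remaining characters; treating it as convergent (homoplasy) costs fewer steps than any alternative tree.
Most parsimonious ingroup topology: ((((Lineage C,Lineage U),Lineage X),Lineage S),Lineage J).
Changes per character on this tree: C1: 1; C2: 1; C3: 1; C4: 1; C5: 2.
Total = 6.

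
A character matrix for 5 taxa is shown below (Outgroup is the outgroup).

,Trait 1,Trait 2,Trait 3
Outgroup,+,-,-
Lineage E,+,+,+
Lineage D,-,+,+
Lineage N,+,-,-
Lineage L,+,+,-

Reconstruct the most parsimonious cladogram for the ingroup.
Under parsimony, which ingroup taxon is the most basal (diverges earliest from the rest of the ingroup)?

Lineage N

Character polarity is set by the outgroup: the derived state is whichever differs from the outgroup's state, so for Trait 1 the derived state is '-', and for the remaining characters it is '+'.
Trait 1: derived state '-' in Lineage D only — an autapomorphy, so it tells us nothing about relationships among taxa.
Trait 2: derived state '+' in Lineage D, Lineage E, and Lineage L only — synapomorphy for {Lineage D, Lineage E, Lineage L}.
Only Lineage D and Lineage E show the derived state '+' for Trait 3, supporting them as a clade.
Most parsimonious ingroup topology: (((Lineage E,Lineage D),Lineage L),Lineage N).
Lineage N is sister to the clade containing all other ingroup taxa, so it is the earliest-diverging (most basal) ingroup lineage.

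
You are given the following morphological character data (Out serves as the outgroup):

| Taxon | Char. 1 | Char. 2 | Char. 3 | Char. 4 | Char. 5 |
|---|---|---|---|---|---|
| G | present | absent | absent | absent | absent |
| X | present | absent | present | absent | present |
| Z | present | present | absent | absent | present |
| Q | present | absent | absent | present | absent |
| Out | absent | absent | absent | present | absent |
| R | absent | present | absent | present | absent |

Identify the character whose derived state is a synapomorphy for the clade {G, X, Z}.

Character polarity is set by the outgroup: the derived state is whichever differs from the outgroup's state, so for Char. 4 the derived state is 'absent', and for the remaining characters it is 'present'.
Only G, Q, X, and Z show the derived state 'present' for Char. 1, supporting them as a clade.
Char. 2 (state 'present') occurs in R and Z but conflicts with the nesting implied by the other characters — most parsimoniously interpreted as homoplasy.
Char. 3 (derived state 'present') is unique to X (autapomorphy; uninformative for grouping).
Only G, X, and Z show the derived state 'absent' for Char. 4, supporting them as a clade.
Only X and Z show the derived state 'present' for Char. 5, supporting them as a clade.
Most parsimonious ingroup topology: ((((Z,X),G),Q),R).
The clade {G, X, Z} is supported by Char. 4: its derived state 'absent' occurs in exactly those taxa and in no other taxon (including the outgroup).

Char. 4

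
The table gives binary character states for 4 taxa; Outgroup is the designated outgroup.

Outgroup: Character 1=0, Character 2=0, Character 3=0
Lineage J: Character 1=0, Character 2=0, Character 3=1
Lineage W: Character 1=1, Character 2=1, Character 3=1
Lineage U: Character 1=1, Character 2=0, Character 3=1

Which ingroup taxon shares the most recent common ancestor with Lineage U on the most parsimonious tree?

The outgroup has state '0' for every character, so '1' is the derived state throughout.
Character 1 (derived state '1') is shared by Lineage U and Lineage W — a synapomorphy uniting that clade.
Character 2: derived state '1' in Lineage W only — an autapomorphy, so it tells us nothing about relationships among taxa.
Character 3 (derived state '1') is shared by all ingroup taxa — unites the whole ingroup.
Most parsimonious ingroup topology: (Lineage J,(Lineage W,Lineage U)).
Lineage U and Lineage W form a cherry on this tree, so they are sister taxa.

Lineage W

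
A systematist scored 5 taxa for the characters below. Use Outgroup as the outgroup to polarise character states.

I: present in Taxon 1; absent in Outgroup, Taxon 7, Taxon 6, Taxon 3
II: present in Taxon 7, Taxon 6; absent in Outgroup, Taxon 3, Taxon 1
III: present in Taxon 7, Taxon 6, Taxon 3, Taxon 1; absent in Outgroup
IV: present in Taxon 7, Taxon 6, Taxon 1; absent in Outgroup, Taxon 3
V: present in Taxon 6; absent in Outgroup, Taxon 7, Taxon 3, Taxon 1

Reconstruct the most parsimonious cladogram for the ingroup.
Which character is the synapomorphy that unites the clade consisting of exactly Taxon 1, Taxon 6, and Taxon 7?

The outgroup has state 'absent' for every character, so 'present' is the derived state throughout.
I: derived state 'present' in Taxon 1 only — an autapomorphy, so it tells us nothing about relationships among taxa.
Only Taxon 6 and Taxon 7 show the derived state 'present' for II, supporting them as a clade.
All ingroup taxa share the derived state 'present' for III; it defines the ingroup but does not resolve relationships within it.
IV: derived state 'present' in Taxon 1, Taxon 6, and Taxon 7 only — synapomorphy for {Taxon 1, Taxon 6, Taxon 7}.
V: derived state 'present' in Taxon 6 only — an autapomorphy, so it tells us nothing about relationships among taxa.
Most parsimonious ingroup topology: (((Taxon 7,Taxon 6),Taxon 1),Taxon 3).
The clade {Taxon 1, Taxon 6, Taxon 7} is supported by IV: its derived state 'present' occurs in exactly those taxa and in no other taxon (including the outgroup).

IV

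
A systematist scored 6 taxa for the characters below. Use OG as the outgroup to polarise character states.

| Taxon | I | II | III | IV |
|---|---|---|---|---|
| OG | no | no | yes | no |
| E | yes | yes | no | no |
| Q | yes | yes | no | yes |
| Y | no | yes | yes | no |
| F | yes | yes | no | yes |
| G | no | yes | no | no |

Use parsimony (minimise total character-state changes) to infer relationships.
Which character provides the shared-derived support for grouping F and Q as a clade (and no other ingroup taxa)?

Character polarity is set by the outgroup: the derived state is whichever differs from the outgroup's state, so for III the derived state is 'no', and for the remaining characters it is 'yes'.
Only E, F, and Q show the derived state 'yes' for I, supporting them as a clade.
All ingroup taxa share the derived state 'yes' for II; it defines the ingroup but does not resolve relationships within it.
III (derived state 'no') is shared by E, F, G, and Q — a synapomorphy uniting that clade.
IV (derived state 'yes') is shared by F and Q — a synapomorphy uniting that clade.
Most parsimonious ingroup topology: (Y,(((Q,F),E),G)).
The clade {F, Q} is supported by IV: its derived state 'yes' occurs in exactly those taxa and in no other taxon (including the outgroup).

IV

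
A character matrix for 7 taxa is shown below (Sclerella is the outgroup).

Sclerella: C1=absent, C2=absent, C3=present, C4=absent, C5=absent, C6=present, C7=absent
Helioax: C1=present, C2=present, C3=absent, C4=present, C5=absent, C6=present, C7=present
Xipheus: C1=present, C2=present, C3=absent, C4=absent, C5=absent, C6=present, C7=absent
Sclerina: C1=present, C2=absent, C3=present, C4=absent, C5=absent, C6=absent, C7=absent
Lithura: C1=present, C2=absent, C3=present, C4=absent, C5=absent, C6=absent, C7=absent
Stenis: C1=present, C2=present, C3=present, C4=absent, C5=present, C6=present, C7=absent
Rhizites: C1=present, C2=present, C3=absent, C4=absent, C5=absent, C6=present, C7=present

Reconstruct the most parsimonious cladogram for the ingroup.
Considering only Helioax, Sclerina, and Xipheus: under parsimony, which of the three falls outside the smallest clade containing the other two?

Sclerina

Character polarity is set by the outgroup: the derived state is whichever differs from the outgroup's state, so for C3, C6 the derived state is 'absent', and for the remaining characters it is 'present'.
All ingroup taxa share the derived state 'present' for C1; it defines the ingroup but does not resolve relationships within it.
C2: derived state 'present' in Helioax, Rhizites, Stenis, and Xipheus only — synapomorphy for {Helioax, Rhizites, Stenis, Xipheus}.
Only Helioax, Rhizites, and Xipheus show the derived state 'absent' for C3, supporting them as a clade.
C4: derived state 'present' in Helioax only — an autapomorphy, so it tells us nothing about relationships among taxa.
C5: derived state 'present' in Stenis only — an autapomorphy, so it tells us nothing about relationships among taxa.
C6 (derived state 'absent') is shared by Lithura and Sclerina — a synapomorphy uniting that clade.
Only Helioax and Rhizites show the derived state 'present' for C7, supporting them as a clade.
Most parsimonious ingroup topology: ((((Helioax,Rhizites),Xipheus),Stenis),(Sclerina,Lithura)).
Helioax and Xipheus share a more recent common ancestor with each other than either does with Sclerina, so Sclerina is the least closely related of the three.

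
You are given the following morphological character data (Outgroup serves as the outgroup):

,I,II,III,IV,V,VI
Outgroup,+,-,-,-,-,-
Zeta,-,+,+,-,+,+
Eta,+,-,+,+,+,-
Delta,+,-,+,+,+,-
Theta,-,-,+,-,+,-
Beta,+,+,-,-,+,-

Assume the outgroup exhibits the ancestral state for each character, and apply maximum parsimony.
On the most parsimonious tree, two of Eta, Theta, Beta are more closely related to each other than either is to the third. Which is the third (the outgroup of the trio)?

Beta

Character polarity is set by the outgroup: the derived state is whichever differs from the outgroup's state, so for I the derived state is '-', and for the remaining characters it is '+'.
Only Theta and Zeta show the derived state '-' for I, supporting them as a clade.
II (state '+') occurs in Beta and Zeta but conflicts with the nesting implied by the other characters — most parsimoniously interpreted as homoplasy.
III (derived state '+') is shared by Delta, Eta, Theta, and Zeta — a synapomorphy uniting that clade.
IV (derived state '+') is shared by Delta and Eta — a synapomorphy uniting that clade.
V (derived state '+') is shared by all ingroup taxa — unites the whole ingroup.
VI: derived state '+' in Zeta only — an autapomorphy, so it tells us nothing about relationships among taxa.
Most parsimonious ingroup topology: (((Zeta,Theta),(Eta,Delta)),Beta).
Theta and Eta share a more recent common ancestor with each other than either does with Beta, so Beta is the least closely related of the three.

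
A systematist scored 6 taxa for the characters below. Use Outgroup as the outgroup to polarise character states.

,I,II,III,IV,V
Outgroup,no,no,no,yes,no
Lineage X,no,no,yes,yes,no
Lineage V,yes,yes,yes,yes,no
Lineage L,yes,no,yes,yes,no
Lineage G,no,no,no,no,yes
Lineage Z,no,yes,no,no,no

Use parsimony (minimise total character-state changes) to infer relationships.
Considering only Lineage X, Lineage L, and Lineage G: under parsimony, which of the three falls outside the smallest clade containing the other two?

Character polarity is set by the outgroup: the derived state is whichever differs from the outgroup's state, so for IV the derived state is 'no', and for the remaining characters it is 'yes'.
I (derived state 'yes') is shared by Lineage L and Lineage V — a synapomorphy uniting that clade.
II groups Lineage V and Lineage Z, which is incompatible with the clades supported by the remaining characters; treating it as convergent (homoplasy) costs fewer steps than any alternative tree.
Only Lineage L, Lineage V, and Lineage X show the derived state 'yes' for III, supporting them as a clade.
Only Lineage G and Lineage Z show the derived state 'no' for IV, supporting them as a clade.
V: derived state 'yes' in Lineage G only — an autapomorphy, so it tells us nothing about relationships among taxa.
Most parsimonious ingroup topology: ((Lineage X,(Lineage V,Lineage L)),(Lineage G,Lineage Z)).
Lineage X and Lineage L share a more recent common ancestor with each other than either does with Lineage G, so Lineage G is the least closely related of the three.

Lineage G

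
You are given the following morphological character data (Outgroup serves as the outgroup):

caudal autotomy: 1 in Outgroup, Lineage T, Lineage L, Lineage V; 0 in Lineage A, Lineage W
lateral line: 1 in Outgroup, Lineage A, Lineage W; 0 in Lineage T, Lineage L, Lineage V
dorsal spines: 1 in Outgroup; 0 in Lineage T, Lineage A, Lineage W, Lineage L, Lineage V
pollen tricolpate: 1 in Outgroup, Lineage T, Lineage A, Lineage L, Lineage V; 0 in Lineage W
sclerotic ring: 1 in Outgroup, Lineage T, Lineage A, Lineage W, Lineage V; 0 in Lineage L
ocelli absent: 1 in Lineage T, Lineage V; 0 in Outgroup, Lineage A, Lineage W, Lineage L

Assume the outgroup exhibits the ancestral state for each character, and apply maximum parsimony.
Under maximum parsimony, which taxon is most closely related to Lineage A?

Character polarity is set by the outgroup: the derived state is whichever differs from the outgroup's state, so for caudal autotomy, lateral line, dorsal spines, pollen tricolpate, sclerotic ring the derived state is '0', and for the remaining characters it is '1'.
caudal autotomy (derived state '0') is shared by Lineage A and Lineage W — a synapomorphy uniting that clade.
lateral line: derived state '0' in Lineage L, Lineage T, and Lineage V only — synapomorphy for {Lineage L, Lineage T, Lineage V}.
All ingroup taxa share the derived state '0' for dorsal spines; it defines the ingroup but does not resolve relationships within it.
pollen tricolpate: derived state '0' in Lineage W only — an autapomorphy, so it tells us nothing about relationships among taxa.
sclerotic ring (derived state '0') is unique to Lineage L (autapomorphy; uninformative for grouping).
Only Lineage T and Lineage V show the derived state '1' for ocelli absent, supporting them as a clade.
Most parsimonious ingroup topology: (((Lineage T,Lineage V),Lineage L),(Lineage A,Lineage W)).
Lineage A and Lineage W form a cherry on this tree, so they are sister taxa.

Lineage W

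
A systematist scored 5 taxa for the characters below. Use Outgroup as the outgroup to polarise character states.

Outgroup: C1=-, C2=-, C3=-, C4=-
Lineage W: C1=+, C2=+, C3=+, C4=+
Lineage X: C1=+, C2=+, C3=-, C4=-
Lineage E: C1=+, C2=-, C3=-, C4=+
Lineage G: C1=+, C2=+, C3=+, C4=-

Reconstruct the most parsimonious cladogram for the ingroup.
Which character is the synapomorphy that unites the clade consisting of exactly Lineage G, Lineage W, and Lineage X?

C2

The outgroup has state '-' for every character, so '+' is the derived state throughout.
All ingroup taxa share the derived state '+' for C1; it defines the ingroup but does not resolve relationships within it.
C2 (derived state '+') is shared by Lineage G, Lineage W, and Lineage X — a synapomorphy uniting that clade.
C3 (derived state '+') is shared by Lineage G and Lineage W — a synapomorphy uniting that clade.
C4 (state '+') occurs in Lineage E and Lineage W but conflicts with the nesting implied by the other characters — most parsimoniously interpreted as homoplasy.
Most parsimonious ingroup topology: (((Lineage W,Lineage G),Lineage X),Lineage E).
The clade {Lineage G, Lineage W, Lineage X} is supported by C2: its derived state '+' occurs in exactly those taxa and in no other taxon (including the outgroup).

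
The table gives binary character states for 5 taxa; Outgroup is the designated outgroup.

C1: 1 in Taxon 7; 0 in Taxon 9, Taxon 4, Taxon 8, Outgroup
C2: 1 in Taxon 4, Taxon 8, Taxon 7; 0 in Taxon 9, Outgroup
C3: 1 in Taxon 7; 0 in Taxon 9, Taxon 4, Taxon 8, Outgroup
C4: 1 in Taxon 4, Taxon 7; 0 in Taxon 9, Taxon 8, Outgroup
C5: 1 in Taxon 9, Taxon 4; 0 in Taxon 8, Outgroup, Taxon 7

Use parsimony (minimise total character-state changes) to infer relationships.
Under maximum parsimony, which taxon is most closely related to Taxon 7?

Taxon 4

The outgroup has state '0' for every character, so '1' is the derived state throughout.
C1 (derived state '1') is unique to Taxon 7 (autapomorphy; uninformative for grouping).
C2 (derived state '1') is shared by Taxon 4, Taxon 7, and Taxon 8 — a synapomorphy uniting that clade.
C3: derived state '1' in Taxon 7 only — an autapomorphy, so it tells us nothing about relationships among taxa.
C4 (derived state '1') is shared by Taxon 4 and Taxon 7 — a synapomorphy uniting that clade.
C5 (state '1') occurs in Taxon 4 and Taxon 9 but conflicts with the nesting implied by the other characters — most parsimoniously interpreted as homoplasy.
Most parsimonious ingroup topology: (((Taxon 7,Taxon 4),Taxon 8),Taxon 9).
Taxon 7 and Taxon 4 form a cherry on this tree, so they are sister taxa.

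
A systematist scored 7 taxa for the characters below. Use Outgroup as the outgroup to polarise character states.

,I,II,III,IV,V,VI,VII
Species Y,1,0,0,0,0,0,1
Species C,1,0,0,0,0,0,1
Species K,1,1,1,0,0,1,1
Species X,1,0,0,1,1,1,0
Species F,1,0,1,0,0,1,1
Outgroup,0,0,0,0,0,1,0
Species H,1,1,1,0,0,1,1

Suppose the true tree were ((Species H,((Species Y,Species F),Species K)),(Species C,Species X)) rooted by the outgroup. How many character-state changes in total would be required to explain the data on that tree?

11

Map each character onto ((Species H,((Species Y,Species F),Species K)),(Species C,Species X)) (rooted by Outgroup) and count the minimum state changes it requires (Fitch parsimony):
I: 1; II: 2; III: 2; IV: 1; V: 1; VI: 2; VII: 2.
Total tree length = 11.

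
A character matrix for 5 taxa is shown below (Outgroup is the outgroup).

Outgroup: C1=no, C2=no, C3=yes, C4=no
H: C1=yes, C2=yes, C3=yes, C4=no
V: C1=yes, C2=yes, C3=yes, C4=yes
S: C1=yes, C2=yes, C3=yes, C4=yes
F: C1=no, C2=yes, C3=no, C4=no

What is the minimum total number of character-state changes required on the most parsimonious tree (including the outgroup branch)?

4

Character polarity is set by the outgroup: the derived state is whichever differs from the outgroup's state, so for C3 the derived state is 'no', and for the remaining characters it is 'yes'.
Only H, S, and V show the derived state 'yes' for C1, supporting them as a clade.
C2 (derived state 'yes') is shared by all ingroup taxa — unites the whole ingroup.
C3: derived state 'no' in F only — an autapomorphy, so it tells us nothing about relationships among taxa.
Only S and V show the derived state 'yes' for C4, supporting them as a clade.
Most parsimonious ingroup topology: ((H,(V,S)),F).
Changes per character on this tree: C1: 1; C2: 1; C3: 1; C4: 1.
Total = 4.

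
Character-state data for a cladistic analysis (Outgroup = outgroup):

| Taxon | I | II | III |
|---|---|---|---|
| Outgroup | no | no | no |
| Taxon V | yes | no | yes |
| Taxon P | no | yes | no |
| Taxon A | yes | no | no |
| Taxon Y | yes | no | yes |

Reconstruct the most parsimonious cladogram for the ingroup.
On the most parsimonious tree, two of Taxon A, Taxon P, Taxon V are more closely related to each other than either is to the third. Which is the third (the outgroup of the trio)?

Taxon P

The outgroup has state 'no' for every character, so 'yes' is the derived state throughout.
I (derived state 'yes') is shared by Taxon A, Taxon V, and Taxon Y — a synapomorphy uniting that clade.
II (derived state 'yes') is unique to Taxon P (autapomorphy; uninformative for grouping).
Only Taxon V and Taxon Y show the derived state 'yes' for III, supporting them as a clade.
Most parsimonious ingroup topology: (((Taxon V,Taxon Y),Taxon A),Taxon P).
Taxon V and Taxon A share a more recent common ancestor with each other than either does with Taxon P, so Taxon P is the least closely related of the three.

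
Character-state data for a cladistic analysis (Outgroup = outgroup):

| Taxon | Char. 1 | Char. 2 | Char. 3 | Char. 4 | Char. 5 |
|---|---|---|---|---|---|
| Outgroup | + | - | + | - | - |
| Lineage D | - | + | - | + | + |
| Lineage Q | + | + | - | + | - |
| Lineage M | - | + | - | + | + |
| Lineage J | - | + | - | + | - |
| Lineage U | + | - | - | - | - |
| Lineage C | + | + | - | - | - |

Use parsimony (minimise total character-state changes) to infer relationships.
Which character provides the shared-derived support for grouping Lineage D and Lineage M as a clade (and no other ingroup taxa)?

Char. 5

Character polarity is set by the outgroup: the derived state is whichever differs from the outgroup's state, so for Char. 1, Char. 3 the derived state is '-', and for the remaining characters it is '+'.
Only Lineage D, Lineage J, and Lineage M show the derived state '-' for Char. 1, supporting them as a clade.
Char. 2: derived state '+' in Lineage C, Lineage D, Lineage J, Lineage M, and Lineage Q only — synapomorphy for {Lineage C, Lineage D, Lineage J, Lineage M, Lineage Q}.
Char. 3 (derived state '-') is shared by all ingroup taxa — unites the whole ingroup.
Only Lineage D, Lineage J, Lineage M, and Lineage Q show the derived state '+' for Char. 4, supporting them as a clade.
Char. 5: derived state '+' in Lineage D and Lineage M only — synapomorphy for {Lineage D, Lineage M}.
Most parsimonious ingroup topology: (((((Lineage D,Lineage M),Lineage J),Lineage Q),Lineage C),Lineage U).
The clade {Lineage D, Lineage M} is supported by Char. 5: its derived state '+' occurs in exactly those taxa and in no other taxon (including the outgroup).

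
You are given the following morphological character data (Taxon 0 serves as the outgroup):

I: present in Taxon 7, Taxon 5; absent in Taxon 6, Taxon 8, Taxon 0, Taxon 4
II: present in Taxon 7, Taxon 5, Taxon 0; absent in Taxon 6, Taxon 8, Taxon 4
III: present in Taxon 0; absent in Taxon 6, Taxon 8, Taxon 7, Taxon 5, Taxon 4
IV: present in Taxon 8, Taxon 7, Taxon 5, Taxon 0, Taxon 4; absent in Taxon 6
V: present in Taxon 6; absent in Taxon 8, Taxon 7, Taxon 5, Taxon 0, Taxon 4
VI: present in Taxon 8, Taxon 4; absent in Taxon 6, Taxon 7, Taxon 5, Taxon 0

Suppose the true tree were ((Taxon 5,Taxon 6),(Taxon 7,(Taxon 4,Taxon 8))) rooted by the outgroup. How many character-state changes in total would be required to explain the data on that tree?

Map each character onto ((Taxon 5,Taxon 6),(Taxon 7,(Taxon 4,Taxon 8))) (rooted by Taxon 0) and count the minimum state changes it requires (Fitch parsimony):
I: 2; II: 2; III: 1; IV: 1; V: 1; VI: 1.
Total tree length = 8.

8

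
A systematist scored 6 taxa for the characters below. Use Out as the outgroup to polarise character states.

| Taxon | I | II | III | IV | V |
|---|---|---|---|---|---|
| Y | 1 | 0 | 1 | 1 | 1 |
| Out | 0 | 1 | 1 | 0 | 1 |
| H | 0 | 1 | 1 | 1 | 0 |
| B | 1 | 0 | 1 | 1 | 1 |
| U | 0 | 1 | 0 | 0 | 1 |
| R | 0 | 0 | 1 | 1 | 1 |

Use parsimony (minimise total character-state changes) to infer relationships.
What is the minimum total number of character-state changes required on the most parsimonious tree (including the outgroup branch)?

5

Character polarity is set by the outgroup: the derived state is whichever differs from the outgroup's state, so for II, III, V the derived state is '0', and for the remaining characters it is '1'.
I (derived state '1') is shared by B and Y — a synapomorphy uniting that clade.
Only B, R, and Y show the derived state '0' for II, supporting them as a clade.
III (derived state '0') is unique to U (autapomorphy; uninformative for grouping).
IV: derived state '1' in B, H, R, and Y only — synapomorphy for {B, H, R, Y}.
V: derived state '0' in H only — an autapomorphy, so it tells us nothing about relationships among taxa.
Most parsimonious ingroup topology: ((((B,Y),R),H),U).
Changes per character on this tree: I: 1; II: 1; III: 1; IV: 1; V: 1.
Total = 5.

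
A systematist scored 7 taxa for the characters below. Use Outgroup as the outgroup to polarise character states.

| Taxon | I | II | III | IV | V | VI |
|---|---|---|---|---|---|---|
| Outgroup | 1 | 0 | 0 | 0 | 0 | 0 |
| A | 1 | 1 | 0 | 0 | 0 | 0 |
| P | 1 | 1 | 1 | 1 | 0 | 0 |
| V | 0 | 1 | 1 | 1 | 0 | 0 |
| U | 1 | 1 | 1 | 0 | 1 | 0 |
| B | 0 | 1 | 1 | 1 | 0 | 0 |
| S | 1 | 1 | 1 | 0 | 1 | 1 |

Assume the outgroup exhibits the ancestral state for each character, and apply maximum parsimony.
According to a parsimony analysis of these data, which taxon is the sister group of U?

Character polarity is set by the outgroup: the derived state is whichever differs from the outgroup's state, so for I the derived state is '0', and for the remaining characters it is '1'.
I: derived state '0' in B and V only — synapomorphy for {B, V}.
II (derived state '1') is shared by all ingroup taxa — unites the whole ingroup.
Only B, P, S, U, and V show the derived state '1' for III, supporting them as a clade.
IV: derived state '1' in B, P, and V only — synapomorphy for {B, P, V}.
Only S and U show the derived state '1' for V, supporting them as a clade.
VI: derived state '1' in S only — an autapomorphy, so it tells us nothing about relationships among taxa.
Most parsimonious ingroup topology: (A,((P,(V,B)),(U,S))).
U and S form a cherry on this tree, so they are sister taxa.

S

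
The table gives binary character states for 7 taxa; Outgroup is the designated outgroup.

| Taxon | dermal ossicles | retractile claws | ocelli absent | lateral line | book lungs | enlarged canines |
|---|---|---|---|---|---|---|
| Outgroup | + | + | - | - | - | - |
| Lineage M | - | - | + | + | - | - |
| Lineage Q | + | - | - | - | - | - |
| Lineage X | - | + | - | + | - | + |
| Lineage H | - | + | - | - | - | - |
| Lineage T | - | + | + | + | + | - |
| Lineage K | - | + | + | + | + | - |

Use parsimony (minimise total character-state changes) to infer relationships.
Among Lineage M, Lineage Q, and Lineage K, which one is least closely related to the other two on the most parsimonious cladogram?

Lineage Q

Character polarity is set by the outgroup: the derived state is whichever differs from the outgroup's state, so for dermal ossicles, retractile claws the derived state is '-', and for the remaining characters it is '+'.
Only Lineage H, Lineage K, Lineage M, Lineage T, and Lineage X show the derived state '-' for dermal ossicles, supporting them as a clade.
retractile claws groups Lineage M and Lineage Q, which is incompatible with the clades supported by the remaining characters; treating it as convergent (homoplasy) costs fewer steps than any alternative tree.
ocelli absent (derived state '+') is shared by Lineage K, Lineage M, and Lineage T — a synapomorphy uniting that clade.
lateral line: derived state '+' in Lineage K, Lineage M, Lineage T, and Lineage X only — synapomorphy for {Lineage K, Lineage M, Lineage T, Lineage X}.
book lungs (derived state '+') is shared by Lineage K and Lineage T — a synapomorphy uniting that clade.
enlarged canines: derived state '+' in Lineage X only — an autapomorphy, so it tells us nothing about relationships among taxa.
Most parsimonious ingroup topology: ((((Lineage M,(Lineage T,Lineage K)),Lineage X),Lineage H),Lineage Q).
Lineage M and Lineage K share a more recent common ancestor with each other than either does with Lineage Q, so Lineage Q is the least closely related of the three.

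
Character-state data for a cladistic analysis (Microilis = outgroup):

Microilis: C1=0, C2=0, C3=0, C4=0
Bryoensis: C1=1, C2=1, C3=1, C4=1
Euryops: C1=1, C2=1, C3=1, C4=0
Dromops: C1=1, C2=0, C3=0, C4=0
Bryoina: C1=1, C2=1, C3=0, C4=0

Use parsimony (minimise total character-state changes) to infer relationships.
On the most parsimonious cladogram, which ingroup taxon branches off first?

The outgroup has state '0' for every character, so '1' is the derived state throughout.
All ingroup taxa share the derived state '1' for C1; it defines the ingroup but does not resolve relationships within it.
C2: derived state '1' in Bryoensis, Bryoina, and Euryops only — synapomorphy for {Bryoensis, Bryoina, Euryops}.
C3: derived state '1' in Bryoensis and Euryops only — synapomorphy for {Bryoensis, Euryops}.
C4 (derived state '1') is unique to Bryoensis (autapomorphy; uninformative for grouping).
Most parsimonious ingroup topology: (((Bryoensis,Euryops),Bryoina),Dromops).
Dromops is sister to the clade containing all other ingroup taxa, so it is the earliest-diverging (most basal) ingroup lineage.

Dromops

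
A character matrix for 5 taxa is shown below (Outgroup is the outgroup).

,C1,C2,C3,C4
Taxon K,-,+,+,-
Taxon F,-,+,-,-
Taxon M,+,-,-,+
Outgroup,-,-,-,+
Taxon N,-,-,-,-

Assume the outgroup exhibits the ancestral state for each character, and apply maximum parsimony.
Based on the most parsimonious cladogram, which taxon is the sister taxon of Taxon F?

Taxon K

Character polarity is set by the outgroup: the derived state is whichever differs from the outgroup's state, so for C4 the derived state is '-', and for the remaining characters it is '+'.
C1: derived state '+' in Taxon M only — an autapomorphy, so it tells us nothing about relationships among taxa.
C2: derived state '+' in Taxon F and Taxon K only — synapomorphy for {Taxon F, Taxon K}.
C3: derived state '+' in Taxon K only — an autapomorphy, so it tells us nothing about relationships among taxa.
C4: derived state '-' in Taxon F, Taxon K, and Taxon N only — synapomorphy for {Taxon F, Taxon K, Taxon N}.
Most parsimonious ingroup topology: (((Taxon K,Taxon F),Taxon N),Taxon M).
Taxon F and Taxon K form a cherry on this tree, so they are sister taxa.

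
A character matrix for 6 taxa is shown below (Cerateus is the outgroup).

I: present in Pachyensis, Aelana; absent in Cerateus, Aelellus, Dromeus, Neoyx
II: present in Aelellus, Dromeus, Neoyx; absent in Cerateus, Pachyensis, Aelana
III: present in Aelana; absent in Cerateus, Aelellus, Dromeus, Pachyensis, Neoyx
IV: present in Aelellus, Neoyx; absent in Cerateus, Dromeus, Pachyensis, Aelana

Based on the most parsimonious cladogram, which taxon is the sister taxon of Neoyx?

The outgroup has state 'absent' for every character, so 'present' is the derived state throughout.
I (derived state 'present') is shared by Aelana and Pachyensis — a synapomorphy uniting that clade.
II: derived state 'present' in Aelellus, Dromeus, and Neoyx only — synapomorphy for {Aelellus, Dromeus, Neoyx}.
III: derived state 'present' in Aelana only — an autapomorphy, so it tells us nothing about relationships among taxa.
Only Aelellus and Neoyx show the derived state 'present' for IV, supporting them as a clade.
Most parsimonious ingroup topology: (((Aelellus,Neoyx),Dromeus),(Pachyensis,Aelana)).
Neoyx and Aelellus form a cherry on this tree, so they are sister taxa.

Aelellus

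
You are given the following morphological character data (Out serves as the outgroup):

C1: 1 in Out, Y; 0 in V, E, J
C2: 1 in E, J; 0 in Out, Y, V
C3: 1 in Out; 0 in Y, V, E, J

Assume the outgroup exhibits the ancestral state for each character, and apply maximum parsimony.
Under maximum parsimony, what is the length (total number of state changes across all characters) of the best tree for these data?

3

Character polarity is set by the outgroup: the derived state is whichever differs from the outgroup's state, so for C1, C3 the derived state is '0', and for the remaining characters it is '1'.
C1: derived state '0' in E, J, and V only — synapomorphy for {E, J, V}.
C2: derived state '1' in E and J only — synapomorphy for {E, J}.
C3 (derived state '0') is shared by all ingroup taxa — unites the whole ingroup.
Most parsimonious ingroup topology: (Y,(V,(E,J))).
Changes per character on this tree: C1: 1; C2: 1; C3: 1.
Total = 3.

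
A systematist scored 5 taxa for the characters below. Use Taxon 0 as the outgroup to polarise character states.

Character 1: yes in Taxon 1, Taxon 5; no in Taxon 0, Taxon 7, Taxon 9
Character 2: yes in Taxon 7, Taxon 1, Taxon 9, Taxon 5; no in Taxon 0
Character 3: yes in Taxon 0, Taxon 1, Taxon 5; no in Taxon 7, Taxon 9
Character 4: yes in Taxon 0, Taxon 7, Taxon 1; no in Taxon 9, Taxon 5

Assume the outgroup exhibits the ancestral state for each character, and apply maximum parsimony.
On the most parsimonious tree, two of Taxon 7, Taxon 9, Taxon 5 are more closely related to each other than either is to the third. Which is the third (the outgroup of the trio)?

Character polarity is set by the outgroup: the derived state is whichever differs from the outgroup's state, so for Character 3, Character 4 the derived state is 'no', and for the remaining characters it is 'yes'.
Character 1 (derived state 'yes') is shared by Taxon 1 and Taxon 5 — a synapomorphy uniting that clade.
Character 2 (derived state 'yes') is shared by all ingroup taxa — unites the whole ingroup.
Character 3 (derived state 'no') is shared by Taxon 7 and Taxon 9 — a synapomorphy uniting that clade.
Character 4 (state 'no') occurs in Taxon 5 and Taxon 9 but conflicts with the nesting implied by the other characters — most parsimoniously interpreted as homoplasy.
Most parsimonious ingroup topology: ((Taxon 7,Taxon 9),(Taxon 1,Taxon 5)).
Taxon 7 and Taxon 9 share a more recent common ancestor with each other than either does with Taxon 5, so Taxon 5 is the least closely related of the three.

Taxon 5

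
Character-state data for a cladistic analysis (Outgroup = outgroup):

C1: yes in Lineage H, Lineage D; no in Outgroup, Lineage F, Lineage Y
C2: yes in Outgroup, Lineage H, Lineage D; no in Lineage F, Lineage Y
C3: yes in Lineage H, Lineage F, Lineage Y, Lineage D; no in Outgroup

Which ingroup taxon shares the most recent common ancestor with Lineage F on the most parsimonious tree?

Character polarity is set by the outgroup: the derived state is whichever differs from the outgroup's state, so for C2 the derived state is 'no', and for the remaining characters it is 'yes'.
C1 (derived state 'yes') is shared by Lineage D and Lineage H — a synapomorphy uniting that clade.
Only Lineage F and Lineage Y show the derived state 'no' for C2, supporting them as a clade.
All ingroup taxa share the derived state 'yes' for C3; it defines the ingroup but does not resolve relationships within it.
Most parsimonious ingroup topology: ((Lineage H,Lineage D),(Lineage F,Lineage Y)).
Lineage F and Lineage Y form a cherry on this tree, so they are sister taxa.

Lineage Y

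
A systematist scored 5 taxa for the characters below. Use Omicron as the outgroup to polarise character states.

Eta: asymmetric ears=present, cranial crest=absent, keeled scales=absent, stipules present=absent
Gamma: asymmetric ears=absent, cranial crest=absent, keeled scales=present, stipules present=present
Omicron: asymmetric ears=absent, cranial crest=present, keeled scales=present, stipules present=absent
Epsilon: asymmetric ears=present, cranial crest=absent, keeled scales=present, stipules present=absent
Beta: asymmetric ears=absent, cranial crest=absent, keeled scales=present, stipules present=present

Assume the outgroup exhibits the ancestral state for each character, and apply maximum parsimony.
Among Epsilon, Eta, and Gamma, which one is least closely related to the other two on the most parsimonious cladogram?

Character polarity is set by the outgroup: the derived state is whichever differs from the outgroup's state, so for cranial crest, keeled scales the derived state is 'absent', and for the remaining characters it is 'present'.
Only Epsilon and Eta show the derived state 'present' for asymmetric ears, supporting them as a clade.
cranial crest (derived state 'absent') is shared by all ingroup taxa — unites the whole ingroup.
keeled scales (derived state 'absent') is unique to Eta (autapomorphy; uninformative for grouping).
stipules present (derived state 'present') is shared by Beta and Gamma — a synapomorphy uniting that clade.
Most parsimonious ingroup topology: ((Epsilon,Eta),(Gamma,Beta)).
Eta and Epsilon share a more recent common ancestor with each other than either does with Gamma, so Gamma is the least closely related of the three.

Gamma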